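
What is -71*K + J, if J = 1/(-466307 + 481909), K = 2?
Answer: -2215483/15602 ≈ -142.00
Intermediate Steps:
J = 1/15602 ≈ 6.4094e-5
-71*K + J = -71*2 + 1/15602 = -142 + 1/15602 = -2215483/15602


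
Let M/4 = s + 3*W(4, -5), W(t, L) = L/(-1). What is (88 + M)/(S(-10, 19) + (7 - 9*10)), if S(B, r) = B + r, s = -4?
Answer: -66/37 ≈ -1.7838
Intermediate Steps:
W(t, L) = -L (W(t, L) = L*(-1) = -L)
M = 44 (M = 4*(-4 + 3*(-1*(-5))) = 4*(-4 + 3*5) = 4*(-4 + 15) = 4*11 = 44)
(88 + M)/(S(-10, 19) + (7 - 9*10)) = (88 + 44)/((-10 + 19) + (7 - 9*10)) = 132/(9 + (7 - 90)) = 132/(9 - 83) = 132/(-74) = 132*(-1/74) = -66/37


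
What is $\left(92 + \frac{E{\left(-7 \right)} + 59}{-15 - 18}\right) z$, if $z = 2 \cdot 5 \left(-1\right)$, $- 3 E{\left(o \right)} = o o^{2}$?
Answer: $- \frac{85880}{99} \approx -867.47$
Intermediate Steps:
$E{\left(o \right)} = - \frac{o^{3}}{3}$ ($E{\left(o \right)} = - \frac{o o^{2}}{3} = - \frac{o^{3}}{3}$)
$z = -10$ ($z = 10 \left(-1\right) = -10$)
$\left(92 + \frac{E{\left(-7 \right)} + 59}{-15 - 18}\right) z = \left(92 + \frac{- \frac{\left(-7\right)^{3}}{3} + 59}{-15 - 18}\right) \left(-10\right) = \left(92 + \frac{\left(- \frac{1}{3}\right) \left(-343\right) + 59}{-33}\right) \left(-10\right) = \left(92 + \left(\frac{343}{3} + 59\right) \left(- \frac{1}{33}\right)\right) \left(-10\right) = \left(92 + \frac{520}{3} \left(- \frac{1}{33}\right)\right) \left(-10\right) = \left(92 - \frac{520}{99}\right) \left(-10\right) = \frac{8588}{99} \left(-10\right) = - \frac{85880}{99}$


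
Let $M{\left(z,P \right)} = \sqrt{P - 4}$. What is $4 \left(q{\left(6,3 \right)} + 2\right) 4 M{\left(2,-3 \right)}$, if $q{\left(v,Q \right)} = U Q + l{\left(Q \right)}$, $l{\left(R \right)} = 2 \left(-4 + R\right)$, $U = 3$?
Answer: $144 i \sqrt{7} \approx 380.99 i$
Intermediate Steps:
$M{\left(z,P \right)} = \sqrt{-4 + P}$
$l{\left(R \right)} = -8 + 2 R$
$q{\left(v,Q \right)} = -8 + 5 Q$ ($q{\left(v,Q \right)} = 3 Q + \left(-8 + 2 Q\right) = -8 + 5 Q$)
$4 \left(q{\left(6,3 \right)} + 2\right) 4 M{\left(2,-3 \right)} = 4 \left(\left(-8 + 5 \cdot 3\right) + 2\right) 4 \sqrt{-4 - 3} = 4 \left(\left(-8 + 15\right) + 2\right) 4 \sqrt{-7} = 4 \left(7 + 2\right) 4 i \sqrt{7} = 4 \cdot 9 \cdot 4 i \sqrt{7} = 36 \cdot 4 i \sqrt{7} = 144 i \sqrt{7}$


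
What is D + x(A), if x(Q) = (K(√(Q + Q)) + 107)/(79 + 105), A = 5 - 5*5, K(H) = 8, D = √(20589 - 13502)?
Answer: 5/8 + √7087 ≈ 84.809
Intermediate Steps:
D = √7087 ≈ 84.184
A = -20 (A = 5 - 25 = -20)
x(Q) = 5/8 (x(Q) = (8 + 107)/(79 + 105) = 115/184 = 115*(1/184) = 5/8)
D + x(A) = √7087 + 5/8 = 5/8 + √7087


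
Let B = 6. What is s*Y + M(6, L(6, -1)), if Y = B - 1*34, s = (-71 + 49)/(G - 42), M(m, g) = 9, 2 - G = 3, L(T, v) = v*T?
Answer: -229/43 ≈ -5.3256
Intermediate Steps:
L(T, v) = T*v
G = -1 (G = 2 - 1*3 = 2 - 3 = -1)
s = 22/43 (s = (-71 + 49)/(-1 - 42) = -22/(-43) = -22*(-1/43) = 22/43 ≈ 0.51163)
Y = -28 (Y = 6 - 1*34 = 6 - 34 = -28)
s*Y + M(6, L(6, -1)) = (22/43)*(-28) + 9 = -616/43 + 9 = -229/43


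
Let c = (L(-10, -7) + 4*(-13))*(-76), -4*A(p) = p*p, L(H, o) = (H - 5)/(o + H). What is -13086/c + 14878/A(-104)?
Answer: -198017485/22322872 ≈ -8.8706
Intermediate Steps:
L(H, o) = (-5 + H)/(H + o)
A(p) = -p**2/4 (A(p) = -p*p/4 = -p**2/4)
c = 66044/17 (c = ((-5 - 10)/(-10 - 7) + 4*(-13))*(-76) = (-15/(-17) - 52)*(-76) = (-1/17*(-15) - 52)*(-76) = (15/17 - 52)*(-76) = -869/17*(-76) = 66044/17 ≈ 3884.9)
-13086/c + 14878/A(-104) = -13086/66044/17 + 14878/((-1/4*(-104)**2)) = -13086*17/66044 + 14878/((-1/4*10816)) = -111231/33022 + 14878/(-2704) = -111231/33022 + 14878*(-1/2704) = -111231/33022 - 7439/1352 = -198017485/22322872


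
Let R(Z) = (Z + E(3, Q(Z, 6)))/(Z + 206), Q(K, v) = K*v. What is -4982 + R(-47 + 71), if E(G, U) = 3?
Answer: -1145833/230 ≈ -4981.9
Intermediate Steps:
R(Z) = (3 + Z)/(206 + Z) (R(Z) = (Z + 3)/(Z + 206) = (3 + Z)/(206 + Z))
-4982 + R(-47 + 71) = -4982 + (3 + (-47 + 71))/(206 + (-47 + 71)) = -4982 + (3 + 24)/(206 + 24) = -4982 + 27/230 = -1145833/230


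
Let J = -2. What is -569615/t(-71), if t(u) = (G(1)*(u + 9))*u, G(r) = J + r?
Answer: 569615/4402 ≈ 129.40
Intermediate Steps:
G(r) = -2 + r
t(u) = u*(-9 - u) (t(u) = ((-2 + 1)*(u + 9))*u = (-(9 + u))*u = (-9 - u)*u = u*(-9 - u))
-569615/t(-71) = -569615*1/(71*(9 - 71)) = -569615/((-1*(-71)*(-62))) = -569615/(-4402) = -569615*(-1/4402) = 569615/4402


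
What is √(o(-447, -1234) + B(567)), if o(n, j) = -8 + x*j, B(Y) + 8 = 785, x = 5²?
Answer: I*√30081 ≈ 173.44*I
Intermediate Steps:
x = 25
B(Y) = 777 (B(Y) = -8 + 785 = 777)
o(n, j) = -8 + 25*j
√(o(-447, -1234) + B(567)) = √((-8 + 25*(-1234)) + 777) = √((-8 - 30850) + 777) = √(-30858 + 777) = √(-30081) = I*√30081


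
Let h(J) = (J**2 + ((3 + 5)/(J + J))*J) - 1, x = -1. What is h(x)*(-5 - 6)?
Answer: -44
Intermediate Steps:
h(J) = 3 + J**2 (h(J) = (J**2 + (8/((2*J)))*J) - 1 = (J**2 + (8*(1/(2*J)))*J) - 1 = (J**2 + (4/J)*J) - 1 = (J**2 + 4) - 1 = (4 + J**2) - 1 = 3 + J**2)
h(x)*(-5 - 6) = (3 + (-1)**2)*(-5 - 6) = (3 + 1)*(-11) = 4*(-11) = -44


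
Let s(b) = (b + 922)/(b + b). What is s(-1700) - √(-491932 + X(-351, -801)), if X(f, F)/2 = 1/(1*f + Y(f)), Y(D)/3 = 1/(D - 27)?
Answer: 389/1700 - 4*I*√60139534096327/44227 ≈ 0.22882 - 701.38*I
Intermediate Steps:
Y(D) = 3/(-27 + D) (Y(D) = 3/(D - 27) = 3/(-27 + D))
s(b) = (922 + b)/(2*b) (s(b) = (922 + b)/((2*b)) = (922 + b)*(1/(2*b)) = (922 + b)/(2*b))
X(f, F) = 2/(f + 3/(-27 + f)) (X(f, F) = 2/(1*f + 3/(-27 + f)) = 2/(f + 3/(-27 + f)))
s(-1700) - √(-491932 + X(-351, -801)) = (½)*(922 - 1700)/(-1700) - √(-491932 + 2*(-27 - 351)/(3 - 351*(-27 - 351))) = (½)*(-1/1700)*(-778) - √(-491932 + 2*(-378)/(3 - 351*(-378))) = 389/1700 - √(-491932 + 2*(-378)/(3 + 132678)) = 389/1700 - √(-491932 + 2*(-378)/132681) = 389/1700 - √(-491932 + 2*(1/132681)*(-378)) = 389/1700 - √(-491932 - 252/44227) = 389/1700 - √(-21756676816/44227) = 389/1700 - 4*I*√60139534096327/44227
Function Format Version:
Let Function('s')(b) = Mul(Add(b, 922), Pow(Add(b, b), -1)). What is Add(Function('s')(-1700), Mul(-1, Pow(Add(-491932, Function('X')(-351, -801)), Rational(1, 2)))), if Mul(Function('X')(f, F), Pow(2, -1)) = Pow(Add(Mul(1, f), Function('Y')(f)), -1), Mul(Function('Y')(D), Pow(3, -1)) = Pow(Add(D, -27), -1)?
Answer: Add(Rational(389, 1700), Mul(Rational(-4, 44227), I, Pow(60139534096327, Rational(1, 2)))) ≈ Add(0.22882, Mul(-701.38, I))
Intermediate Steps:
Function('Y')(D) = Mul(3, Pow(Add(-27, D), -1)) (Function('Y')(D) = Mul(3, Pow(Add(D, -27), -1)) = Mul(3, Pow(Add(-27, D), -1)))
Function('s')(b) = Mul(Rational(1, 2), Pow(b, -1), Add(922, b)) (Function('s')(b) = Mul(Add(922, b), Pow(Mul(2, b), -1)) = Mul(Add(922, b), Mul(Rational(1, 2), Pow(b, -1))) = Mul(Rational(1, 2), Pow(b, -1), Add(922, b)))
Function('X')(f, F) = Mul(2, Pow(Add(f, Mul(3, Pow(Add(-27, f), -1))), -1)) (Function('X')(f, F) = Mul(2, Pow(Add(Mul(1, f), Mul(3, Pow(Add(-27, f), -1))), -1)) = Mul(2, Pow(Add(f, Mul(3, Pow(Add(-27, f), -1))), -1)))
Add(Function('s')(-1700), Mul(-1, Pow(Add(-491932, Function('X')(-351, -801)), Rational(1, 2)))) = Add(Mul(Rational(1, 2), Pow(-1700, -1), Add(922, -1700)), Mul(-1, Pow(Add(-491932, Mul(2, Pow(Add(3, Mul(-351, Add(-27, -351))), -1), Add(-27, -351))), Rational(1, 2)))) = Add(Mul(Rational(1, 2), Rational(-1, 1700), -778), Mul(-1, Pow(Add(-491932, Mul(2, Pow(Add(3, Mul(-351, -378)), -1), -378)), Rational(1, 2)))) = Add(Rational(389, 1700), Mul(-1, Pow(Add(-491932, Mul(2, Pow(Add(3, 132678), -1), -378)), Rational(1, 2)))) = Add(Rational(389, 1700), Mul(-1, Pow(Add(-491932, Mul(2, Pow(132681, -1), -378)), Rational(1, 2)))) = Add(Rational(389, 1700), Mul(-1, Pow(Add(-491932, Mul(2, Rational(1, 132681), -378)), Rational(1, 2)))) = Add(Rational(389, 1700), Mul(-1, Pow(Add(-491932, Rational(-252, 44227)), Rational(1, 2)))) = Add(Rational(389, 1700), Mul(-1, Pow(Rational(-21756676816, 44227), Rational(1, 2)))) = Add(Rational(389, 1700), Mul(-1, Mul(Rational(4, 44227), I, Pow(60139534096327, Rational(1, 2))))) = Add(Rational(389, 1700), Mul(Rational(-4, 44227), I, Pow(60139534096327, Rational(1, 2))))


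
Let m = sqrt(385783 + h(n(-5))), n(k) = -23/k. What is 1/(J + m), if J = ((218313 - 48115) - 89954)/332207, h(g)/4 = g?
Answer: -133288092540/212888056182659263 + 110361490849*sqrt(9645035)/212888056182659263 ≈ 0.0016093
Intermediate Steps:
h(g) = 4*g
J = 80244/332207 (J = (170198 - 89954)*(1/332207) = 80244*(1/332207) = 80244/332207 ≈ 0.24155)
m = sqrt(9645035)/5 (m = sqrt(385783 + 4*(-23/(-5))) = sqrt(385783 + 4*(-23*(-1/5))) = sqrt(385783 + 4*(23/5)) = sqrt(385783 + 92/5) = sqrt(1929007/5) = sqrt(9645035)/5 ≈ 621.13)
1/(J + m) = 1/(80244/332207 + sqrt(9645035)/5)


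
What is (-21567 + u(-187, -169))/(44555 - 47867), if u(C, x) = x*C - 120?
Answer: -2479/828 ≈ -2.9940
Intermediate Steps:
u(C, x) = -120 + C*x (u(C, x) = C*x - 120 = -120 + C*x)
(-21567 + u(-187, -169))/(44555 - 47867) = (-21567 + (-120 - 187*(-169)))/(44555 - 47867) = (-21567 + (-120 + 31603))/(-3312) = (-21567 + 31483)*(-1/3312) = 9916*(-1/3312) = -2479/828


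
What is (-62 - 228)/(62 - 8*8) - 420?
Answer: -275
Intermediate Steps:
(-62 - 228)/(62 - 8*8) - 420 = -290/(62 - 64) - 420 = -290/(-2) - 420 = -290*(-½) - 420 = 145 - 420 = -275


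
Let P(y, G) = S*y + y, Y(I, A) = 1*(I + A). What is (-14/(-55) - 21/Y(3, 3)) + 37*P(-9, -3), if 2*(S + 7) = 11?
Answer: 8979/55 ≈ 163.25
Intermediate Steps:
Y(I, A) = A + I (Y(I, A) = 1*(A + I) = A + I)
S = -3/2 (S = -7 + (½)*11 = -7 + 11/2 = -3/2 ≈ -1.5000)
P(y, G) = -y/2 (P(y, G) = -3*y/2 + y = -y/2)
(-14/(-55) - 21/Y(3, 3)) + 37*P(-9, -3) = (-14/(-55) - 21/(3 + 3)) + 37*(-½*(-9)) = (-14*(-1/55) - 21/6) + 37*(9/2) = (14/55 - 21*⅙) + 333/2 = (14/55 - 7/2) + 333/2 = -357/110 + 333/2 = 8979/55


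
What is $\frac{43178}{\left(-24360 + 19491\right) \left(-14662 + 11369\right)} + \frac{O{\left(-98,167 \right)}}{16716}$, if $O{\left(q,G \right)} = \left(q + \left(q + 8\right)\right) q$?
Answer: $\frac{3525299084}{3190689783} \approx 1.1049$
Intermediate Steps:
$O{\left(q,G \right)} = q \left(8 + 2 q\right)$ ($O{\left(q,G \right)} = \left(q + \left(8 + q\right)\right) q = \left(8 + 2 q\right) q = q \left(8 + 2 q\right)$)
$\frac{43178}{\left(-24360 + 19491\right) \left(-14662 + 11369\right)} + \frac{O{\left(-98,167 \right)}}{16716} = \frac{43178}{\left(-24360 + 19491\right) \left(-14662 + 11369\right)} + \frac{2 \left(-98\right) \left(4 - 98\right)}{16716} = \frac{43178}{\left(-4869\right) \left(-3293\right)} + 2 \left(-98\right) \left(-94\right) \frac{1}{16716} = \frac{43178}{16033617} + 18424 \cdot \frac{1}{16716} = 43178 \cdot \frac{1}{16033617} + \frac{658}{597} = \frac{43178}{16033617} + \frac{658}{597} = \frac{3525299084}{3190689783}$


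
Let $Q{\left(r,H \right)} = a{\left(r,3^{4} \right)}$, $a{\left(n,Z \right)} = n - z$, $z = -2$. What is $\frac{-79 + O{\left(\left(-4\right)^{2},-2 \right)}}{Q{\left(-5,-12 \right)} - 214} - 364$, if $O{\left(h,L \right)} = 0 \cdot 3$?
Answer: $- \frac{78909}{217} \approx -363.64$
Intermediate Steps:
$a{\left(n,Z \right)} = 2 + n$ ($a{\left(n,Z \right)} = n - -2 = n + 2 = 2 + n$)
$Q{\left(r,H \right)} = 2 + r$
$O{\left(h,L \right)} = 0$
$\frac{-79 + O{\left(\left(-4\right)^{2},-2 \right)}}{Q{\left(-5,-12 \right)} - 214} - 364 = \frac{-79 + 0}{\left(2 - 5\right) - 214} - 364 = - \frac{79}{-3 - 214} - 364 = - \frac{79}{-217} - 364 = \left(-79\right) \left(- \frac{1}{217}\right) - 364 = \frac{79}{217} - 364 = - \frac{78909}{217}$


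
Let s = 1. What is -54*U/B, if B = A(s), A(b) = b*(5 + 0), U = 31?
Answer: -1674/5 ≈ -334.80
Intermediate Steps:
A(b) = 5*b (A(b) = b*5 = 5*b)
B = 5 (B = 5*1 = 5)
-54*U/B = -1674/5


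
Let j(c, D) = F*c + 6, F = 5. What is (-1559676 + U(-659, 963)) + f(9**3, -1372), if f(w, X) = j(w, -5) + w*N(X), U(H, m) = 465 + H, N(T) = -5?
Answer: -1559864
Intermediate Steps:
j(c, D) = 6 + 5*c (j(c, D) = 5*c + 6 = 6 + 5*c)
f(w, X) = 6 (f(w, X) = (6 + 5*w) + w*(-5) = (6 + 5*w) - 5*w = 6)
(-1559676 + U(-659, 963)) + f(9**3, -1372) = (-1559676 + (465 - 659)) + 6 = (-1559676 - 194) + 6 = -1559870 + 6 = -1559864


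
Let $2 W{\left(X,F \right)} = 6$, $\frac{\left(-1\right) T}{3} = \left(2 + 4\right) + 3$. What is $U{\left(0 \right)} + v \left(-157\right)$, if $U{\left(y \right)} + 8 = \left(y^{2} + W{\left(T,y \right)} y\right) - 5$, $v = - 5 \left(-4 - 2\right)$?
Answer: $-4723$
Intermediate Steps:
$T = -27$ ($T = - 3 \left(\left(2 + 4\right) + 3\right) = - 3 \left(6 + 3\right) = \left(-3\right) 9 = -27$)
$W{\left(X,F \right)} = 3$ ($W{\left(X,F \right)} = \frac{1}{2} \cdot 6 = 3$)
$v = 30$ ($v = \left(-5\right) \left(-6\right) = 30$)
$U{\left(y \right)} = -13 + y^{2} + 3 y$ ($U{\left(y \right)} = -8 - \left(5 - y^{2} - 3 y\right) = -8 + \left(-5 + y^{2} + 3 y\right) = -13 + y^{2} + 3 y$)
$U{\left(0 \right)} + v \left(-157\right) = \left(-13 + 0^{2} + 3 \cdot 0\right) + 30 \left(-157\right) = \left(-13 + 0 + 0\right) - 4710 = -13 - 4710 = -4723$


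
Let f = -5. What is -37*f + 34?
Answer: 219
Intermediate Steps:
-37*f + 34 = -37*(-5) + 34 = 185 + 34 = 219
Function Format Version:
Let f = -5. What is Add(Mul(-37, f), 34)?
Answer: 219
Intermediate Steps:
Add(Mul(-37, f), 34) = Add(Mul(-37, -5), 34) = Add(185, 34) = 219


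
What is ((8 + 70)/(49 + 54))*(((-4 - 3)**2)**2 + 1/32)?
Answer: 2996487/1648 ≈ 1818.3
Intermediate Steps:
((8 + 70)/(49 + 54))*(((-4 - 3)**2)**2 + 1/32) = (78/103)*(((-7)**2)**2 + 1/32) = (78*(1/103))*(49**2 + 1/32) = 78*(2401 + 1/32)/103 = (78/103)*(76833/32) = 2996487/1648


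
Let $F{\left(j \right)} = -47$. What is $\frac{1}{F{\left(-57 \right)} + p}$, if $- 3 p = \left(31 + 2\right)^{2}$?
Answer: $- \frac{1}{410} \approx -0.002439$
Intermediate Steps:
$p = -363$ ($p = - \frac{\left(31 + 2\right)^{2}}{3} = - \frac{33^{2}}{3} = \left(- \frac{1}{3}\right) 1089 = -363$)
$\frac{1}{F{\left(-57 \right)} + p} = \frac{1}{-47 - 363} = \frac{1}{-410} = - \frac{1}{410}$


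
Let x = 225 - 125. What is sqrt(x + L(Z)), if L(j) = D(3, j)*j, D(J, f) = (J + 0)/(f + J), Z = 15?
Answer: sqrt(410)/2 ≈ 10.124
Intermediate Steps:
D(J, f) = J/(J + f)
x = 100
L(j) = 3*j/(3 + j) (L(j) = (3/(3 + j))*j = 3*j/(3 + j))
sqrt(x + L(Z)) = sqrt(100 + 3*15/(3 + 15)) = sqrt(100 + 3*15/18) = sqrt(100 + 3*15*(1/18)) = sqrt(100 + 5/2) = sqrt(205/2) = sqrt(410)/2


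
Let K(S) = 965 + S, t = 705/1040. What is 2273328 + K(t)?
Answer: 473053085/208 ≈ 2.2743e+6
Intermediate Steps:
t = 141/208 (t = 705*(1/1040) = 141/208 ≈ 0.67789)
2273328 + K(t) = 2273328 + (965 + 141/208) = 2273328 + 200861/208 = 473053085/208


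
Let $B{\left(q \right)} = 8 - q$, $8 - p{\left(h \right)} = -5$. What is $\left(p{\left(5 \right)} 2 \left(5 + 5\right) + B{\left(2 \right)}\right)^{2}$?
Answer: $70756$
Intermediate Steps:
$p{\left(h \right)} = 13$ ($p{\left(h \right)} = 8 - -5 = 8 + 5 = 13$)
$\left(p{\left(5 \right)} 2 \left(5 + 5\right) + B{\left(2 \right)}\right)^{2} = \left(13 \cdot 2 \left(5 + 5\right) + \left(8 - 2\right)\right)^{2} = \left(26 \cdot 10 + \left(8 - 2\right)\right)^{2} = \left(260 + 6\right)^{2} = 266^{2} = 70756$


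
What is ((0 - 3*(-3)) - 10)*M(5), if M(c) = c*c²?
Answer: -125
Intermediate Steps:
M(c) = c³
((0 - 3*(-3)) - 10)*M(5) = ((0 - 3*(-3)) - 10)*5³ = ((0 + 9) - 10)*125 = (9 - 10)*125 = -1*125 = -125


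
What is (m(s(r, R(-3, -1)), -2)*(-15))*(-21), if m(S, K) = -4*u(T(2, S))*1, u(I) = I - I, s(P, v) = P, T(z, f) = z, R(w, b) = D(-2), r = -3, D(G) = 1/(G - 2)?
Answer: 0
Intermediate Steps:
D(G) = 1/(-2 + G)
R(w, b) = -¼ (R(w, b) = 1/(-2 - 2) = 1/(-4) = -¼)
u(I) = 0
m(S, K) = 0 (m(S, K) = -4*0*1 = 0*1 = 0)
(m(s(r, R(-3, -1)), -2)*(-15))*(-21) = (0*(-15))*(-21) = 0*(-21) = 0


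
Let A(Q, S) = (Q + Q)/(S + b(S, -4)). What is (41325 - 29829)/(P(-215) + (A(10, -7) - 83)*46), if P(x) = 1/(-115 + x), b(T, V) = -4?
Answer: -3793680/1287541 ≈ -2.9465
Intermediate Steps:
A(Q, S) = 2*Q/(-4 + S) (A(Q, S) = (Q + Q)/(S - 4) = (2*Q)/(-4 + S) = 2*Q/(-4 + S))
(41325 - 29829)/(P(-215) + (A(10, -7) - 83)*46) = (41325 - 29829)/(1/(-115 - 215) + (2*10/(-4 - 7) - 83)*46) = 11496/(1/(-330) + (2*10/(-11) - 83)*46) = 11496/(-1/330 + (2*10*(-1/11) - 83)*46) = 11496/(-1/330 + (-20/11 - 83)*46) = 11496/(-1/330 - 933/11*46) = 11496/(-1/330 - 42918/11) = 11496/(-1287541/330) = 11496*(-330/1287541) = -3793680/1287541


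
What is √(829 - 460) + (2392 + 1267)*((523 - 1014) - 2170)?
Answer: -9736599 + 3*√41 ≈ -9.7366e+6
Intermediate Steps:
√(829 - 460) + (2392 + 1267)*((523 - 1014) - 2170) = √369 + 3659*(-491 - 2170) = 3*√41 + 3659*(-2661) = 3*√41 - 9736599 = -9736599 + 3*√41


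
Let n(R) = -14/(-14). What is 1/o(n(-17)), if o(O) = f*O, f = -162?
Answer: -1/162 ≈ -0.0061728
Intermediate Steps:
n(R) = 1 (n(R) = -14*(-1/14) = 1)
o(O) = -162*O
1/o(n(-17)) = 1/(-162*1) = 1/(-162) = -1/162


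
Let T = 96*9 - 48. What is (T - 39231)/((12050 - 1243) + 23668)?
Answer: -39/35 ≈ -1.1143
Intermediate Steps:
T = 816 (T = 864 - 48 = 816)
(T - 39231)/((12050 - 1243) + 23668) = (816 - 39231)/((12050 - 1243) + 23668) = -38415/(10807 + 23668) = -38415/34475 = -38415*1/34475 = -39/35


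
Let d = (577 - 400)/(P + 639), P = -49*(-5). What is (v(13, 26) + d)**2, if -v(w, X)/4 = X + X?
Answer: 33743853025/781456 ≈ 43181.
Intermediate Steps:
P = 245
d = 177/884 (d = (577 - 400)/(245 + 639) = 177/884 ≈ 0.20023)
v(w, X) = -8*X (v(w, X) = -4*(X + X) = -8*X)
(v(13, 26) + d)**2 = (-8*26 + 177/884)**2 = (-208 + 177/884)**2 = (-183695/884)**2 = 33743853025/781456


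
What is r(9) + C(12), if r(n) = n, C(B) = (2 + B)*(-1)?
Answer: -5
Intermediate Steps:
C(B) = -2 - B
r(9) + C(12) = 9 + (-2 - 1*12) = 9 + (-2 - 12) = 9 - 14 = -5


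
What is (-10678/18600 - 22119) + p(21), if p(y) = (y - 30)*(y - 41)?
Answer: -204038039/9300 ≈ -21940.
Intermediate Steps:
p(y) = (-41 + y)*(-30 + y) (p(y) = (-30 + y)*(-41 + y) = (-41 + y)*(-30 + y))
(-10678/18600 - 22119) + p(21) = (-10678/18600 - 22119) + (1230 + 21² - 71*21) = (-10678*1/18600 - 22119) + (1230 + 441 - 1491) = (-5339/9300 - 22119) + 180 = -205712039/9300 + 180 = -204038039/9300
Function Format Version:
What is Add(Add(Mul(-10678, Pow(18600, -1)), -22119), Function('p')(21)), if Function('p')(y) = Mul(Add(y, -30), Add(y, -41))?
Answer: Rational(-204038039, 9300) ≈ -21940.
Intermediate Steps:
Function('p')(y) = Mul(Add(-41, y), Add(-30, y)) (Function('p')(y) = Mul(Add(-30, y), Add(-41, y)) = Mul(Add(-41, y), Add(-30, y)))
Add(Add(Mul(-10678, Pow(18600, -1)), -22119), Function('p')(21)) = Add(Add(Mul(-10678, Pow(18600, -1)), -22119), Add(1230, Pow(21, 2), Mul(-71, 21))) = Add(Add(Mul(-10678, Rational(1, 18600)), -22119), Add(1230, 441, -1491)) = Add(Add(Rational(-5339, 9300), -22119), 180) = Add(Rational(-205712039, 9300), 180) = Rational(-204038039, 9300)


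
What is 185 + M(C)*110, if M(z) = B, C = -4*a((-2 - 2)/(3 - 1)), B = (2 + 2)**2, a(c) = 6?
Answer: 1945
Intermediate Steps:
B = 16 (B = 4**2 = 16)
C = -24 (C = -4*6 = -24)
M(z) = 16
185 + M(C)*110 = 185 + 16*110 = 185 + 1760 = 1945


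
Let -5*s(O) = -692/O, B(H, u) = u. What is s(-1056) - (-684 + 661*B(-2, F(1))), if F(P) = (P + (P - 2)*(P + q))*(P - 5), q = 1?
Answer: -2587373/1320 ≈ -1960.1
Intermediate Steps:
F(P) = (-5 + P)*(P + (1 + P)*(-2 + P)) (F(P) = (P + (P - 2)*(P + 1))*(P - 5) = (P + (-2 + P)*(1 + P))*(-5 + P) = (P + (1 + P)*(-2 + P))*(-5 + P) = (-5 + P)*(P + (1 + P)*(-2 + P)))
s(O) = 692/(5*O) (s(O) = -(-692)/(5*O) = 692/(5*O))
s(-1056) - (-684 + 661*B(-2, F(1))) = (692/5)/(-1056) - (-684 + 661*(10 + 1**3 - 5*1**2 - 2*1)) = (692/5)*(-1/1056) - (-684 + 661*(10 + 1 - 5*1 - 2)) = -173/1320 - (-684 + 661*(10 + 1 - 5 - 2)) = -173/1320 - (-684 + 661*4) = -173/1320 - (-684 + 2644) = -173/1320 - 1*1960 = -173/1320 - 1960 = -2587373/1320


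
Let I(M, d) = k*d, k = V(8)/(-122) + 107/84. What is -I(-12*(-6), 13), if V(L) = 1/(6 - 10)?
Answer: -169975/10248 ≈ -16.586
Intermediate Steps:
V(L) = -¼ (V(L) = 1/(-4) = -¼)
k = 13075/10248 (k = -¼/(-122) + 107/84 = -¼*(-1/122) + 107*(1/84) = 1/488 + 107/84 = 13075/10248 ≈ 1.2759)
I(M, d) = 13075*d/10248
-I(-12*(-6), 13) = -13075*13/10248 = -1*169975/10248 = -169975/10248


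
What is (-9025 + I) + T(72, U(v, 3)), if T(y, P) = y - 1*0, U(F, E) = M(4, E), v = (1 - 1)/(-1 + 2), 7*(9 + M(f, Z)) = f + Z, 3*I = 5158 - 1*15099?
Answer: -36800/3 ≈ -12267.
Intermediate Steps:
I = -9941/3 (I = (5158 - 1*15099)/3 = (5158 - 15099)/3 = (⅓)*(-9941) = -9941/3 ≈ -3313.7)
M(f, Z) = -9 + Z/7 + f/7 (M(f, Z) = -9 + (f + Z)/7 = -9 + (Z + f)/7 = -9 + (Z/7 + f/7) = -9 + Z/7 + f/7)
v = 0 (v = 0/1 = 0*1 = 0)
U(F, E) = -59/7 + E/7 (U(F, E) = -9 + E/7 + (⅐)*4 = -9 + E/7 + 4/7 = -59/7 + E/7)
T(y, P) = y (T(y, P) = y + 0 = y)
(-9025 + I) + T(72, U(v, 3)) = (-9025 - 9941/3) + 72 = -37016/3 + 72 = -36800/3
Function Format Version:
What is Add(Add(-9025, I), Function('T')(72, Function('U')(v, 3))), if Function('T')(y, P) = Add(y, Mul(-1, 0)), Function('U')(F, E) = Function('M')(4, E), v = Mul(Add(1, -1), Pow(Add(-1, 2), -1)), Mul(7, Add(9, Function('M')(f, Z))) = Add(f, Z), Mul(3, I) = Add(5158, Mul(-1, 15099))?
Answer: Rational(-36800, 3) ≈ -12267.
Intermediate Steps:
I = Rational(-9941, 3) (I = Mul(Rational(1, 3), Add(5158, Mul(-1, 15099))) = Mul(Rational(1, 3), Add(5158, -15099)) = Mul(Rational(1, 3), -9941) = Rational(-9941, 3) ≈ -3313.7)
Function('M')(f, Z) = Add(-9, Mul(Rational(1, 7), Z), Mul(Rational(1, 7), f)) (Function('M')(f, Z) = Add(-9, Mul(Rational(1, 7), Add(f, Z))) = Add(-9, Mul(Rational(1, 7), Add(Z, f))) = Add(-9, Add(Mul(Rational(1, 7), Z), Mul(Rational(1, 7), f))) = Add(-9, Mul(Rational(1, 7), Z), Mul(Rational(1, 7), f)))
v = 0 (v = Mul(0, Pow(1, -1)) = Mul(0, 1) = 0)
Function('U')(F, E) = Add(Rational(-59, 7), Mul(Rational(1, 7), E)) (Function('U')(F, E) = Add(-9, Mul(Rational(1, 7), E), Mul(Rational(1, 7), 4)) = Add(-9, Mul(Rational(1, 7), E), Rational(4, 7)) = Add(Rational(-59, 7), Mul(Rational(1, 7), E)))
Function('T')(y, P) = y (Function('T')(y, P) = Add(y, 0) = y)
Add(Add(-9025, I), Function('T')(72, Function('U')(v, 3))) = Add(Add(-9025, Rational(-9941, 3)), 72) = Add(Rational(-37016, 3), 72) = Rational(-36800, 3)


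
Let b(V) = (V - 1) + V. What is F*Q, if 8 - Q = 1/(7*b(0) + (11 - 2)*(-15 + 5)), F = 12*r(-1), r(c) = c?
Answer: -9324/97 ≈ -96.124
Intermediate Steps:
F = -12 (F = 12*(-1) = -12)
b(V) = -1 + 2*V (b(V) = (-1 + V) + V = -1 + 2*V)
Q = 777/97 (Q = 8 - 1/(7*(-1 + 2*0) + (11 - 2)*(-15 + 5)) = 8 - 1/(7*(-1 + 0) + 9*(-10)) = 8 - 1/(7*(-1) - 90) = 8 - 1/(-7 - 90) = 8 - 1/(-97) = 8 - 1*(-1/97) = 8 + 1/97 = 777/97 ≈ 8.0103)
F*Q = -12*777/97 = -9324/97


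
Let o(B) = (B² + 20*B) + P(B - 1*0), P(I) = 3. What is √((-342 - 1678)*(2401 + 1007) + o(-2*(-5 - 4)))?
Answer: I*√6883473 ≈ 2623.6*I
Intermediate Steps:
o(B) = 3 + B² + 20*B (o(B) = (B² + 20*B) + 3 = 3 + B² + 20*B)
√((-342 - 1678)*(2401 + 1007) + o(-2*(-5 - 4))) = √((-342 - 1678)*(2401 + 1007) + (3 + (-2*(-5 - 4))² + 20*(-2*(-5 - 4)))) = √(-2020*3408 + (3 + (-2*(-9))² + 20*(-2*(-9)))) = √(-6884160 + (3 + 18² + 20*18)) = √(-6884160 + (3 + 324 + 360)) = √(-6884160 + 687) = √(-6883473) = I*√6883473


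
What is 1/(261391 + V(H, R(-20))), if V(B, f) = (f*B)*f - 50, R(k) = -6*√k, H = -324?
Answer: 1/494621 ≈ 2.0217e-6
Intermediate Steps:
V(B, f) = -50 + B*f² (V(B, f) = (B*f)*f - 50 = B*f² - 50 = -50 + B*f²)
1/(261391 + V(H, R(-20))) = 1/(261391 + (-50 - 324*(-12*I*√5)²)) = 1/(261391 + (-50 - 324*(-720))) = 1/(261391 + (-50 + 233280)) = 1/(261391 + 233230) = 1/494621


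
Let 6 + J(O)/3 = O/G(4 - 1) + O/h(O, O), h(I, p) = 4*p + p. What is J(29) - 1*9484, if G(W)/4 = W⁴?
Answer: -5130611/540 ≈ -9501.1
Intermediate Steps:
h(I, p) = 5*p
G(W) = 4*W⁴
J(O) = -87/5 + O/108 (J(O) = -18 + 3*(O/((4*(4 - 1)⁴)) + O/((5*O))) = -18 + 3*(O/((4*3⁴)) + O*(1/(5*O))) = -18 + 3*(O/((4*81)) + ⅕) = -18 + 3*(O/324 + ⅕) = -18 + 3*(⅕ + O/324) = -18 + (⅗ + O/108) = -87/5 + O/108)
J(29) - 1*9484 = (-87/5 + (1/108)*29) - 1*9484 = (-87/5 + 29/108) - 9484 = -9251/540 - 9484 = -5130611/540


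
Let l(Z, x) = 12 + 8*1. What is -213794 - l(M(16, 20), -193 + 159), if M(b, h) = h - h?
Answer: -213814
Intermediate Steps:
M(b, h) = 0
l(Z, x) = 20 (l(Z, x) = 12 + 8 = 20)
-213794 - l(M(16, 20), -193 + 159) = -213794 - 1*20 = -213794 - 20 = -213814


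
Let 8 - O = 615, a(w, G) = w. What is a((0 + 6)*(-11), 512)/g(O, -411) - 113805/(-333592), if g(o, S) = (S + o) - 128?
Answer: 25406267/63716072 ≈ 0.39874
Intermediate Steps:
O = -607 (O = 8 - 1*615 = 8 - 615 = -607)
g(o, S) = -128 + S + o
a((0 + 6)*(-11), 512)/g(O, -411) - 113805/(-333592) = ((0 + 6)*(-11))/(-128 - 411 - 607) - 113805/(-333592) = (6*(-11))/(-1146) - 113805*(-1/333592) = -66*(-1/1146) + 113805/333592 = 11/191 + 113805/333592 = 25406267/63716072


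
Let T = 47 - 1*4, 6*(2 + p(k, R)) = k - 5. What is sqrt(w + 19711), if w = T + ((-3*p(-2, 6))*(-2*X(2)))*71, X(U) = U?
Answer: 4*sqrt(1066) ≈ 130.60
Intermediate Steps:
p(k, R) = -17/6 + k/6 (p(k, R) = -2 + (k - 5)/6 = -2 + (-5 + k)/6 = -2 + (-5/6 + k/6) = -17/6 + k/6)
T = 43 (T = 47 - 4 = 43)
w = -2655 (w = 43 + ((-3*(-17/6 + (1/6)*(-2)))*(-2*2))*71 = 43 + (-3*(-17/6 - 1/3)*(-4))*71 = 43 + (-3*(-19/6)*(-4))*71 = 43 + ((19/2)*(-4))*71 = 43 - 38*71 = 43 - 2698 = -2655)
sqrt(w + 19711) = sqrt(-2655 + 19711) = sqrt(17056) = 4*sqrt(1066)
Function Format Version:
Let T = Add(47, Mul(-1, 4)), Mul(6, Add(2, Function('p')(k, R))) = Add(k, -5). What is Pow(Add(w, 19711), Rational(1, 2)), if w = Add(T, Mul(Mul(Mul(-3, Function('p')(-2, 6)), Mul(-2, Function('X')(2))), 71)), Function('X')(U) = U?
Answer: Mul(4, Pow(1066, Rational(1, 2))) ≈ 130.60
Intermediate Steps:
Function('p')(k, R) = Add(Rational(-17, 6), Mul(Rational(1, 6), k)) (Function('p')(k, R) = Add(-2, Mul(Rational(1, 6), Add(k, -5))) = Add(-2, Mul(Rational(1, 6), Add(-5, k))) = Add(-2, Add(Rational(-5, 6), Mul(Rational(1, 6), k))) = Add(Rational(-17, 6), Mul(Rational(1, 6), k)))
T = 43 (T = Add(47, -4) = 43)
w = -2655 (w = Add(43, Mul(Mul(Mul(-3, Add(Rational(-17, 6), Mul(Rational(1, 6), -2))), Mul(-2, 2)), 71)) = Add(43, Mul(Mul(Mul(-3, Add(Rational(-17, 6), Rational(-1, 3))), -4), 71)) = Add(43, Mul(Mul(Mul(-3, Rational(-19, 6)), -4), 71)) = Add(43, Mul(Mul(Rational(19, 2), -4), 71)) = Add(43, Mul(-38, 71)) = Add(43, -2698) = -2655)
Pow(Add(w, 19711), Rational(1, 2)) = Pow(Add(-2655, 19711), Rational(1, 2)) = Pow(17056, Rational(1, 2)) = Mul(4, Pow(1066, Rational(1, 2)))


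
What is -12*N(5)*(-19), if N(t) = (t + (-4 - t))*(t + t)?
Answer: -9120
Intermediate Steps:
N(t) = -8*t
-12*N(5)*(-19) = -(-96)*5*(-19) = -12*(-40)*(-19) = 480*(-19) = -9120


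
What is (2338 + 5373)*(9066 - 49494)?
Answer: -311740308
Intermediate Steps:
(2338 + 5373)*(9066 - 49494) = 7711*(-40428) = -311740308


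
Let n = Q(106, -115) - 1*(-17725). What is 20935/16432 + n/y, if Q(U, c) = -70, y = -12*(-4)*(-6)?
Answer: -74915/1248 ≈ -60.028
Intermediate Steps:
y = -288 (y = 48*(-6) = -288)
n = 17655 (n = -70 - 1*(-17725) = -70 + 17725 = 17655)
20935/16432 + n/y = 20935/16432 + 17655/(-288) = 20935*(1/16432) + 17655*(-1/288) = 265/208 - 5885/96 = -74915/1248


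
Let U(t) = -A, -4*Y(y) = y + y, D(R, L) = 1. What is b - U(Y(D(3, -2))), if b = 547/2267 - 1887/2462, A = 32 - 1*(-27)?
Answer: 326368771/5581354 ≈ 58.475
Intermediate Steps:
A = 59 (A = 32 + 27 = 59)
Y(y) = -y/2 (Y(y) = -(y + y)/4 = -y/2)
U(t) = -59 (U(t) = -1*59 = -59)
b = -2931115/5581354 (b = 547*(1/2267) - 1887*1/2462 = 547/2267 - 1887/2462 = -2931115/5581354 ≈ -0.52516)
b - U(Y(D(3, -2))) = -2931115/5581354 - 1*(-59) = -2931115/5581354 + 59 = 326368771/5581354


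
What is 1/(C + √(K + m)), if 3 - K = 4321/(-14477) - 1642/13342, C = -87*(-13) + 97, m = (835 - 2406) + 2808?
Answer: 29648852569/36378842196210 - √2892333309587492974/72757684392420 ≈ 0.00079163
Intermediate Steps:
m = 1237 (m = -1571 + 2808 = 1237)
C = 1228 (C = 1131 + 97 = 1228)
K = 330439209/96576067 (K = 3 - (4321/(-14477) - 1642/13342) = 3 - (4321*(-1/14477) - 1642*1/13342) = 3 - (-4321/14477 - 821/6671) = 3 - 1*(-40711008/96576067) = 3 + 40711008/96576067 = 330439209/96576067 ≈ 3.4215)
1/(C + √(K + m)) = 1/(1228 + √(330439209/96576067 + 1237)) = 1/(1228 + √(119795034088/96576067)) = 1/(1228 + 2*√2892333309587492974/96576067)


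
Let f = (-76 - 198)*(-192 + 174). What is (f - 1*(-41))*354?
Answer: 1760442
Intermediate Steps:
f = 4932 (f = -274*(-18) = 4932)
(f - 1*(-41))*354 = (4932 - 1*(-41))*354 = (4932 + 41)*354 = 4973*354 = 1760442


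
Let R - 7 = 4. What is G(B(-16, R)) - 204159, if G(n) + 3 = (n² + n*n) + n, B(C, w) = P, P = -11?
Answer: -203931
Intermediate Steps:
R = 11 (R = 7 + 4 = 11)
B(C, w) = -11
G(n) = -3 + n + 2*n² (G(n) = -3 + ((n² + n*n) + n) = -3 + ((n² + n²) + n) = -3 + (2*n² + n) = -3 + (n + 2*n²) = -3 + n + 2*n²)
G(B(-16, R)) - 204159 = (-3 - 11 + 2*(-11)²) - 204159 = (-3 - 11 + 2*121) - 204159 = (-3 - 11 + 242) - 204159 = 228 - 204159 = -203931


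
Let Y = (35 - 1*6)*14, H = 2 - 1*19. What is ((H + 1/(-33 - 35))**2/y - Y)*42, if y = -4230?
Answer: -55597526383/3259920 ≈ -17055.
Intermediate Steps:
H = -17 (H = 2 - 19 = -17)
Y = 406 (Y = (35 - 6)*14 = 29*14 = 406)
((H + 1/(-33 - 35))**2/y - Y)*42 = ((-17 + 1/(-33 - 35))**2/(-4230) - 1*406)*42 = ((-17 + 1/(-68))**2*(-1/4230) - 406)*42 = ((-17 - 1/68)**2*(-1/4230) - 406)*42 = ((-1157/68)**2*(-1/4230) - 406)*42 = ((1338649/4624)*(-1/4230) - 406)*42 = (-1338649/19559520 - 406)*42 = -7942503769/19559520*42 = -55597526383/3259920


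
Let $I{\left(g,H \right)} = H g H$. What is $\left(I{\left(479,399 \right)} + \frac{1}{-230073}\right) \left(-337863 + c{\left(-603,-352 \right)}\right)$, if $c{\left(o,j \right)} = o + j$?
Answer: $- \frac{5944474039659925388}{230073} \approx -2.5837 \cdot 10^{13}$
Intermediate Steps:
$c{\left(o,j \right)} = j + o$
$I{\left(g,H \right)} = g H^{2}$
$\left(I{\left(479,399 \right)} + \frac{1}{-230073}\right) \left(-337863 + c{\left(-603,-352 \right)}\right) = \left(479 \cdot 399^{2} + \frac{1}{-230073}\right) \left(-337863 - 955\right) = \left(479 \cdot 159201 - \frac{1}{230073}\right) \left(-337863 - 955\right) = \left(76257279 - \frac{1}{230073}\right) \left(-338818\right) = \frac{17544740951366}{230073} \left(-338818\right) = - \frac{5944474039659925388}{230073}$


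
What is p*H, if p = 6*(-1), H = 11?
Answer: -66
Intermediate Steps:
p = -6
p*H = -6*11 = -66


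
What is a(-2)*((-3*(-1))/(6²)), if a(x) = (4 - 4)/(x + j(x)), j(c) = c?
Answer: 0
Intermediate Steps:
a(x) = 0 (a(x) = (4 - 4)/(x + x) = 0/((2*x)) = 0*(1/(2*x)) = 0)
a(-2)*((-3*(-1))/(6²)) = 0*((-3*(-1))/(6²)) = 0*(3/36) = 0*(3*(1/36)) = 0*(1/12) = 0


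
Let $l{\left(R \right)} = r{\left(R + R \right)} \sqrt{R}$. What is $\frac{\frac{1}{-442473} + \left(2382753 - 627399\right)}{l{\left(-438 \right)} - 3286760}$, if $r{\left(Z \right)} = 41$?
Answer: $- \frac{1276407905739730580}{2389971899803050147} - \frac{31844566768081 i \sqrt{438}}{4779943799606100294} \approx -0.53407 - 0.00013943 i$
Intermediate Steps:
$l{\left(R \right)} = 41 \sqrt{R}$
$\frac{\frac{1}{-442473} + \left(2382753 - 627399\right)}{l{\left(-438 \right)} - 3286760} = \frac{\frac{1}{-442473} + \left(2382753 - 627399\right)}{41 \sqrt{-438} - 3286760} = \frac{- \frac{1}{442473} + 1755354}{41 i \sqrt{438} - 3286760} = \frac{776696750441}{442473 \left(41 i \sqrt{438} - 3286760\right)} = \frac{776696750441}{442473 \left(-3286760 + 41 i \sqrt{438}\right)}$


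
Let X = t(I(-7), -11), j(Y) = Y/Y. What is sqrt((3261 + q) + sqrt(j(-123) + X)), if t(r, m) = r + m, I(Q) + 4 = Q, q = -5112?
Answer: sqrt(-1851 + I*sqrt(21)) ≈ 0.0533 + 43.023*I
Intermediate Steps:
I(Q) = -4 + Q
j(Y) = 1
t(r, m) = m + r
X = -22 (X = -11 + (-4 - 7) = -11 - 11 = -22)
sqrt((3261 + q) + sqrt(j(-123) + X)) = sqrt((3261 - 5112) + sqrt(1 - 22)) = sqrt(-1851 + sqrt(-21)) = sqrt(-1851 + I*sqrt(21))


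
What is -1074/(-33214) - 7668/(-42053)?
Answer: 149924937/698374171 ≈ 0.21468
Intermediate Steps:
-1074/(-33214) - 7668/(-42053) = -1074*(-1/33214) - 7668*(-1/42053) = 537/16607 + 7668/42053 = 149924937/698374171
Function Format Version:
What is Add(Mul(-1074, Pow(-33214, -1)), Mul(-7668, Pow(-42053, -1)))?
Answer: Rational(149924937, 698374171) ≈ 0.21468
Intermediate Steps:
Add(Mul(-1074, Pow(-33214, -1)), Mul(-7668, Pow(-42053, -1))) = Add(Mul(-1074, Rational(-1, 33214)), Mul(-7668, Rational(-1, 42053))) = Add(Rational(537, 16607), Rational(7668, 42053)) = Rational(149924937, 698374171)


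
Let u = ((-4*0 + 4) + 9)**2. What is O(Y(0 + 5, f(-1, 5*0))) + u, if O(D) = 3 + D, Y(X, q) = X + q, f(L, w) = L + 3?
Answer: 179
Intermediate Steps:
f(L, w) = 3 + L
u = 169 (u = ((0 + 4) + 9)**2 = (4 + 9)**2 = 13**2 = 169)
O(Y(0 + 5, f(-1, 5*0))) + u = (3 + ((0 + 5) + (3 - 1))) + 169 = (3 + (5 + 2)) + 169 = (3 + 7) + 169 = 10 + 169 = 179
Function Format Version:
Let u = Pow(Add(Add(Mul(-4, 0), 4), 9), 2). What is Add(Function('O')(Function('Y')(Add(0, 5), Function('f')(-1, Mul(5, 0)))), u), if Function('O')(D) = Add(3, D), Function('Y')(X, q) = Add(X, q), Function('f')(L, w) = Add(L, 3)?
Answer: 179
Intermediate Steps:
Function('f')(L, w) = Add(3, L)
u = 169 (u = Pow(Add(Add(0, 4), 9), 2) = Pow(Add(4, 9), 2) = Pow(13, 2) = 169)
Add(Function('O')(Function('Y')(Add(0, 5), Function('f')(-1, Mul(5, 0)))), u) = Add(Add(3, Add(Add(0, 5), Add(3, -1))), 169) = Add(Add(3, Add(5, 2)), 169) = Add(Add(3, 7), 169) = Add(10, 169) = 179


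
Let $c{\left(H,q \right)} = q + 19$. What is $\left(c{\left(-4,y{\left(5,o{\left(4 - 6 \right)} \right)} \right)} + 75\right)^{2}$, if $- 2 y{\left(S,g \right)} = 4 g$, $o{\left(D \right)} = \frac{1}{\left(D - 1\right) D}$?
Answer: $\frac{78961}{9} \approx 8773.4$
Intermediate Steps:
$o{\left(D \right)} = \frac{1}{D \left(-1 + D\right)}$ ($o{\left(D \right)} = \frac{1}{\left(-1 + D\right) D} = \frac{1}{D \left(-1 + D\right)}$)
$y{\left(S,g \right)} = - 2 g$ ($y{\left(S,g \right)} = - \frac{4 g}{2} = - 2 g$)
$c{\left(H,q \right)} = 19 + q$
$\left(c{\left(-4,y{\left(5,o{\left(4 - 6 \right)} \right)} \right)} + 75\right)^{2} = \left(\left(19 - 2 \frac{1}{\left(4 - 6\right) \left(-1 + \left(4 - 6\right)\right)}\right) + 75\right)^{2} = \left(\left(19 - 2 \frac{1}{\left(-2\right) \left(-1 - 2\right)}\right) + 75\right)^{2} = \left(\left(19 - 2 \left(- \frac{1}{2 \left(-3\right)}\right)\right) + 75\right)^{2} = \left(\left(19 - 2 \left(\left(- \frac{1}{2}\right) \left(- \frac{1}{3}\right)\right)\right) + 75\right)^{2} = \left(\left(19 - \frac{1}{3}\right) + 75\right)^{2} = \left(\frac{56}{3} + 75\right)^{2} = \left(\frac{281}{3}\right)^{2} = \frac{78961}{9}$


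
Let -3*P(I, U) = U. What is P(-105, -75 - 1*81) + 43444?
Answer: 43496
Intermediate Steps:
P(I, U) = -U/3
P(-105, -75 - 1*81) + 43444 = -(-75 - 1*81)/3 + 43444 = -(-75 - 81)/3 + 43444 = -⅓*(-156) + 43444 = 52 + 43444 = 43496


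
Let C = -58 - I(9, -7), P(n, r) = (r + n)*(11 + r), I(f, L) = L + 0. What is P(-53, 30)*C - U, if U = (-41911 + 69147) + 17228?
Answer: 3629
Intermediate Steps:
I(f, L) = L
U = 44464 (U = 27236 + 17228 = 44464)
P(n, r) = (11 + r)*(n + r) (P(n, r) = (n + r)*(11 + r) = (11 + r)*(n + r))
C = -51 (C = -58 - 1*(-7) = -58 + 7 = -51)
P(-53, 30)*C - U = (30² + 11*(-53) + 11*30 - 53*30)*(-51) - 1*44464 = (900 - 583 + 330 - 1590)*(-51) - 44464 = -943*(-51) - 44464 = 48093 - 44464 = 3629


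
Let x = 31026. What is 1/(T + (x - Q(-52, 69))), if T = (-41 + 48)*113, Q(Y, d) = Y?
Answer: 1/31869 ≈ 3.1378e-5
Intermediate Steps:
T = 791 (T = 7*113 = 791)
1/(T + (x - Q(-52, 69))) = 1/(791 + (31026 - 1*(-52))) = 1/(791 + (31026 + 52)) = 1/(791 + 31078) = 1/31869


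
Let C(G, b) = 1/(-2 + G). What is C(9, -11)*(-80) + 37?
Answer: 179/7 ≈ 25.571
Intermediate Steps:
C(9, -11)*(-80) + 37 = -80/(-2 + 9) + 37 = -80/7 + 37 = 179/7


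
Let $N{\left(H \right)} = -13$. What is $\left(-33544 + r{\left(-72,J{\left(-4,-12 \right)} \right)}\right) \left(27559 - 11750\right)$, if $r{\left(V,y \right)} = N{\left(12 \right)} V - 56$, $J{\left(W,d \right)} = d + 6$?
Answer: $-516385176$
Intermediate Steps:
$J{\left(W,d \right)} = 6 + d$
$r{\left(V,y \right)} = -56 - 13 V$ ($r{\left(V,y \right)} = - 13 V - 56 = -56 - 13 V$)
$\left(-33544 + r{\left(-72,J{\left(-4,-12 \right)} \right)}\right) \left(27559 - 11750\right) = \left(-33544 - -880\right) \left(27559 - 11750\right) = \left(-33544 + \left(-56 + 936\right)\right) 15809 = \left(-33544 + 880\right) 15809 = \left(-32664\right) 15809 = -516385176$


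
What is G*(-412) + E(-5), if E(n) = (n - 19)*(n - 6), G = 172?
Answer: -70600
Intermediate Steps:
E(n) = (-19 + n)*(-6 + n)
G*(-412) + E(-5) = 172*(-412) + (114 + (-5)**2 - 25*(-5)) = -70864 + (114 + 25 + 125) = -70864 + 264 = -70600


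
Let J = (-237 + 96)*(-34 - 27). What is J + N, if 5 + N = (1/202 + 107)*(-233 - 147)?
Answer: -3238654/101 ≈ -32066.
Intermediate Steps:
J = 8601 (J = -141*(-61) = 8601)
N = -4107355/101 (N = -5 + (1/202 + 107)*(-233 - 147) = -5 + (1/202 + 107)*(-380) = -5 + (21615/202)*(-380) = -5 - 4106850/101 = -4107355/101 ≈ -40667.)
J + N = 8601 - 4107355/101 = -3238654/101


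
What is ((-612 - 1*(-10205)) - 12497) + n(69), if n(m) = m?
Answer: -2835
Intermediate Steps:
((-612 - 1*(-10205)) - 12497) + n(69) = ((-612 - 1*(-10205)) - 12497) + 69 = ((-612 + 10205) - 12497) + 69 = (9593 - 12497) + 69 = -2904 + 69 = -2835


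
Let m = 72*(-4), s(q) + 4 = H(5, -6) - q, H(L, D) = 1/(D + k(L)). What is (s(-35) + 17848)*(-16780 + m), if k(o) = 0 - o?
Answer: -3356729424/11 ≈ -3.0516e+8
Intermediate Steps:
k(o) = -o
H(L, D) = 1/(D - L)
s(q) = -45/11 - q (s(q) = -4 + (1/(-6 - 1*5) - q) = -4 + (1/(-6 - 5) - q) = -4 + (1/(-11) - q) = -4 + (-1/11 - q) = -45/11 - q)
m = -288
(s(-35) + 17848)*(-16780 + m) = ((-45/11 - 1*(-35)) + 17848)*(-16780 - 288) = ((-45/11 + 35) + 17848)*(-17068) = (340/11 + 17848)*(-17068) = (196668/11)*(-17068) = -3356729424/11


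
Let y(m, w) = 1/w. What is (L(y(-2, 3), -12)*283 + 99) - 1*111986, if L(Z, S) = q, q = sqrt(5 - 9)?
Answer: -111887 + 566*I ≈ -1.1189e+5 + 566.0*I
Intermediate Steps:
q = 2*I (q = sqrt(-4) = 2*I ≈ 2.0*I)
L(Z, S) = 2*I
(L(y(-2, 3), -12)*283 + 99) - 1*111986 = ((2*I)*283 + 99) - 1*111986 = (566*I + 99) - 111986 = (99 + 566*I) - 111986 = -111887 + 566*I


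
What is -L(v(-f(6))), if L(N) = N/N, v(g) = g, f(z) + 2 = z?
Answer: -1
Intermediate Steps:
f(z) = -2 + z
L(N) = 1
-L(v(-f(6))) = -1*1 = -1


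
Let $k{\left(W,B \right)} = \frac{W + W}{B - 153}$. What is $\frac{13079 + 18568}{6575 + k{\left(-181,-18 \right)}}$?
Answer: $\frac{5411637}{1124687} \approx 4.8117$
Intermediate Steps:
$k{\left(W,B \right)} = \frac{2 W}{-153 + B}$
$\frac{13079 + 18568}{6575 + k{\left(-181,-18 \right)}} = \frac{13079 + 18568}{6575 + 2 \left(-181\right) \frac{1}{-153 - 18}} = \frac{31647}{6575 + 2 \left(-181\right) \frac{1}{-171}} = \frac{31647}{6575 + 2 \left(-181\right) \left(- \frac{1}{171}\right)} = \frac{31647}{6575 + \frac{362}{171}} = \frac{31647}{\frac{1124687}{171}} = 31647 \cdot \frac{171}{1124687} = \frac{5411637}{1124687}$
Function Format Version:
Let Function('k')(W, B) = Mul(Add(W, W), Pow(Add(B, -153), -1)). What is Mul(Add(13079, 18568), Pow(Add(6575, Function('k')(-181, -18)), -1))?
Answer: Rational(5411637, 1124687) ≈ 4.8117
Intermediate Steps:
Function('k')(W, B) = Mul(2, W, Pow(Add(-153, B), -1)) (Function('k')(W, B) = Mul(Mul(2, W), Pow(Add(-153, B), -1)) = Mul(2, W, Pow(Add(-153, B), -1)))
Mul(Add(13079, 18568), Pow(Add(6575, Function('k')(-181, -18)), -1)) = Mul(Add(13079, 18568), Pow(Add(6575, Mul(2, -181, Pow(Add(-153, -18), -1))), -1)) = Mul(31647, Pow(Add(6575, Mul(2, -181, Pow(-171, -1))), -1)) = Mul(31647, Pow(Add(6575, Mul(2, -181, Rational(-1, 171))), -1)) = Mul(31647, Pow(Add(6575, Rational(362, 171)), -1)) = Mul(31647, Pow(Rational(1124687, 171), -1)) = Mul(31647, Rational(171, 1124687)) = Rational(5411637, 1124687)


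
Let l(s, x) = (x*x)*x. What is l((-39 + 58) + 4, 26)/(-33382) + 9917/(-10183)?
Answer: -255012851/169964453 ≈ -1.5004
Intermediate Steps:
l(s, x) = x³ (l(s, x) = x²*x = x³)
l((-39 + 58) + 4, 26)/(-33382) + 9917/(-10183) = 26³/(-33382) + 9917/(-10183) = 17576*(-1/33382) + 9917*(-1/10183) = -8788/16691 - 9917/10183 = -255012851/169964453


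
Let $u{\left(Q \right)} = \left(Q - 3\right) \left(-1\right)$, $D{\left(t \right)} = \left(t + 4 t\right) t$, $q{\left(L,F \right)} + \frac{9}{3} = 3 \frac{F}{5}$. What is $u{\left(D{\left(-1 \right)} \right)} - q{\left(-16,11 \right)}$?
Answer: $- \frac{28}{5} \approx -5.6$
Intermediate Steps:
$q{\left(L,F \right)} = -3 + \frac{3 F}{5}$ ($q{\left(L,F \right)} = -3 + 3 \frac{F}{5} = -3 + \frac{3 F}{5}$)
$D{\left(t \right)} = 5 t^{2}$ ($D{\left(t \right)} = 5 t t = 5 t^{2}$)
$u{\left(Q \right)} = 3 - Q$ ($u{\left(Q \right)} = \left(-3 + Q\right) \left(-1\right) = 3 - Q$)
$u{\left(D{\left(-1 \right)} \right)} - q{\left(-16,11 \right)} = \left(3 - 5 \left(-1\right)^{2}\right) - \left(-3 + \frac{3}{5} \cdot 11\right) = \left(3 - 5 \cdot 1\right) - \left(-3 + \frac{33}{5}\right) = \left(3 - 5\right) - \frac{18}{5} = -2 - \frac{18}{5} = - \frac{28}{5}$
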